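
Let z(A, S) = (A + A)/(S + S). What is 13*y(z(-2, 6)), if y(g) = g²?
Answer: 13/9 ≈ 1.4444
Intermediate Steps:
z(A, S) = A/S (z(A, S) = (2*A)/((2*S)) = (2*A)*(1/(2*S)) = A/S)
13*y(z(-2, 6)) = 13*(-2/6)² = 13*(-2*⅙)² = 13*(-⅓)² = 13*(⅑) = 13/9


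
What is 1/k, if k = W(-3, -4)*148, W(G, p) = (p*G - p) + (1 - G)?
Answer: 1/2960 ≈ 0.00033784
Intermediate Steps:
W(G, p) = 1 - G - p + G*p (W(G, p) = (G*p - p) + (1 - G) = (-p + G*p) + (1 - G) = 1 - G - p + G*p)
k = 2960 (k = (1 - 1*(-3) - 1*(-4) - 3*(-4))*148 = (1 + 3 + 4 + 12)*148 = 20*148 = 2960)
1/k = 1/2960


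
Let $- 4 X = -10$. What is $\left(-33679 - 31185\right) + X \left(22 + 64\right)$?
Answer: $-64649$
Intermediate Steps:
$X = \frac{5}{2}$ ($X = \left(- \frac{1}{4}\right) \left(-10\right) = \frac{5}{2} \approx 2.5$)
$\left(-33679 - 31185\right) + X \left(22 + 64\right) = \left(-33679 - 31185\right) + \frac{5 \left(22 + 64\right)}{2} = -64864 + \frac{5}{2} \cdot 86 = -64864 + 215 = -64649$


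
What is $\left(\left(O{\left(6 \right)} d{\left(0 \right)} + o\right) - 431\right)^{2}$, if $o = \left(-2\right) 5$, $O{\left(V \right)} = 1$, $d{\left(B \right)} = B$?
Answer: $194481$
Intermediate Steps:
$o = -10$
$\left(\left(O{\left(6 \right)} d{\left(0 \right)} + o\right) - 431\right)^{2} = \left(\left(1 \cdot 0 - 10\right) - 431\right)^{2} = \left(\left(0 - 10\right) - 431\right)^{2} = \left(-10 - 431\right)^{2} = \left(-441\right)^{2} = 194481$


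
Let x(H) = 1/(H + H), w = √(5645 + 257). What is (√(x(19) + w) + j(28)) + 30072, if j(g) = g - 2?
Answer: 30098 + √(38 + 1444*√5902)/38 ≈ 30107.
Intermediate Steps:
j(g) = -2 + g
w = √5902 ≈ 76.824
x(H) = 1/(2*H)
(√(x(19) + w) + j(28)) + 30072 = (√((½)/19 + √5902) + (-2 + 28)) + 30072 = (√((½)*(1/19) + √5902) + 26) + 30072 = (√(1/38 + √5902) + 26) + 30072 = (26 + √(1/38 + √5902)) + 30072 = 30098 + √(1/38 + √5902)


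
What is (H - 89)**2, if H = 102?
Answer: 169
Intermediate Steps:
(H - 89)**2 = (102 - 89)**2 = 13**2 = 169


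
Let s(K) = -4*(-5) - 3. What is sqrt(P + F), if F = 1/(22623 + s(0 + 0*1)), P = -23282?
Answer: I*sqrt(745852837785)/5660 ≈ 152.58*I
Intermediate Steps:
s(K) = 17 (s(K) = 20 - 3 = 17)
F = 1/22640 (F = 1/(22623 + 17) = 1/22640 ≈ 4.4170e-5)
sqrt(P + F) = sqrt(-23282 + 1/22640) = sqrt(-527104479/22640) = I*sqrt(745852837785)/5660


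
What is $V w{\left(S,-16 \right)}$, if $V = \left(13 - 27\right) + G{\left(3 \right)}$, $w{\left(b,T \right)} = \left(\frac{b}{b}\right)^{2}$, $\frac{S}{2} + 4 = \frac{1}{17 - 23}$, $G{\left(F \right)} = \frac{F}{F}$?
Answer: $-13$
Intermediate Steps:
$G{\left(F \right)} = 1$
$S = - \frac{25}{3}$ ($S = -8 + \frac{2}{17 - 23} = -8 + \frac{2}{-6} = -8 + 2 \left(- \frac{1}{6}\right) = -8 - \frac{1}{3} = - \frac{25}{3} \approx -8.3333$)
$w{\left(b,T \right)} = 1$ ($w{\left(b,T \right)} = 1^{2} = 1$)
$V = -13$ ($V = \left(13 - 27\right) + 1 = -14 + 1 = -13$)
$V w{\left(S,-16 \right)} = \left(-13\right) 1 = -13$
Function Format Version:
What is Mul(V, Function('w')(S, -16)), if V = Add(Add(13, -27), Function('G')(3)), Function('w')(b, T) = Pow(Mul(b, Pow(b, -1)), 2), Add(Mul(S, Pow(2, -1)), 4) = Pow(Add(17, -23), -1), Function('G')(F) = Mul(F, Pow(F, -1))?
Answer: -13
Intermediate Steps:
Function('G')(F) = 1
S = Rational(-25, 3) (S = Add(-8, Mul(2, Pow(Add(17, -23), -1))) = Add(-8, Mul(2, Pow(-6, -1))) = Add(-8, Mul(2, Rational(-1, 6))) = Add(-8, Rational(-1, 3)) = Rational(-25, 3) ≈ -8.3333)
Function('w')(b, T) = 1 (Function('w')(b, T) = Pow(1, 2) = 1)
V = -13 (V = Add(Add(13, -27), 1) = Add(-14, 1) = -13)
Mul(V, Function('w')(S, -16)) = Mul(-13, 1) = -13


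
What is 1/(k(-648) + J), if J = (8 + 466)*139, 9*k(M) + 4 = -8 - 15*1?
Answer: 1/65883 ≈ 1.5178e-5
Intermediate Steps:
k(M) = -3 (k(M) = -4/9 + (-8 - 15*1)/9 = -4/9 + (-8 - 15)/9 = -4/9 + (⅑)*(-23) = -4/9 - 23/9 = -3)
J = 65886 (J = 474*139 = 65886)
1/(k(-648) + J) = 1/(-3 + 65886) = 1/65883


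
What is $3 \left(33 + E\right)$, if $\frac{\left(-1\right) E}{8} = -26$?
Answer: $723$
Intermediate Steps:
$E = 208$ ($E = \left(-8\right) \left(-26\right) = 208$)
$3 \left(33 + E\right) = 3 \left(33 + 208\right) = 3 \cdot 241 = 723$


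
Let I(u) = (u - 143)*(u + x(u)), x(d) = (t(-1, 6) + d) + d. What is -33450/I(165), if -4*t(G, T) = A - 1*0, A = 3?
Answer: -22300/7249 ≈ -3.0763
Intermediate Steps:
t(G, T) = -¾ (t(G, T) = -(3 - 1*0)/4 = -(3 + 0)/4 = -¼*3 = -¾)
x(d) = -¾ + 2*d (x(d) = (-¾ + d) + d = -¾ + 2*d)
I(u) = (-143 + u)*(-¾ + 3*u) (I(u) = (u - 143)*(u + (-¾ + 2*u)) = (-143 + u)*(-¾ + 3*u))
-33450/I(165) = -33450/(429/4 + 3*165² - 1719/4*165) = -33450/(429/4 + 3*27225 - 283635/4) = -33450/(429/4 + 81675 - 283635/4) = -33450/21747/2 = -33450*2/21747 = -22300/7249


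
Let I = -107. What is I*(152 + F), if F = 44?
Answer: -20972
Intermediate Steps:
I*(152 + F) = -107*(152 + 44) = -107*196 = -20972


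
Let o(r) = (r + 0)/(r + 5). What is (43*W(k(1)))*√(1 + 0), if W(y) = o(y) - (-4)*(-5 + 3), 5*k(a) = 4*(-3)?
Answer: -4988/13 ≈ -383.69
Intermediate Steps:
o(r) = r/(5 + r)
k(a) = -12/5 (k(a) = (4*(-3))/5 = (⅕)*(-12) = -12/5)
W(y) = -8 + y/(5 + y) (W(y) = y/(5 + y) - (-4)*(-5 + 3) = y/(5 + y) - (-4)*(-2) = y/(5 + y) - 1*8 = y/(5 + y) - 8 = -8 + y/(5 + y))
(43*W(k(1)))*√(1 + 0) = (43*((-40 - 7*(-12/5))/(5 - 12/5)))*√(1 + 0) = (43*((-40 + 84/5)/(13/5)))*√1 = (43*((5/13)*(-116/5)))*1 = (43*(-116/13))*1 = -4988/13*1 = -4988/13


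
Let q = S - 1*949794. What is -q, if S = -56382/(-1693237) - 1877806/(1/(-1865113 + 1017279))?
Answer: -2695746450177097552/1693237 ≈ -1.5921e+12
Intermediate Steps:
S = 2695748058403440730/1693237 (S = -56382*(-1/1693237) - 1877806/(1/(-847834)) = 56382/1693237 - 1877806/(-1/847834) = 56382/1693237 - 1877806*(-847834) = 56382/1693237 + 1592067772204 = 2695748058403440730/1693237 ≈ 1.5921e+12)
q = 2695746450177097552/1693237 (q = 2695748058403440730/1693237 - 1*949794 = 2695748058403440730/1693237 - 949794 = 2695746450177097552/1693237 ≈ 1.5921e+12)
-q = -1*2695746450177097552/1693237 = -2695746450177097552/1693237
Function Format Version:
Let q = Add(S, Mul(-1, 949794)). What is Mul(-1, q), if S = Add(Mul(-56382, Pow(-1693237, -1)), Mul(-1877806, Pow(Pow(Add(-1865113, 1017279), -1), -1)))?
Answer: Rational(-2695746450177097552, 1693237) ≈ -1.5921e+12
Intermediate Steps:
S = Rational(2695748058403440730, 1693237) (S = Add(Mul(-56382, Rational(-1, 1693237)), Mul(-1877806, Pow(Pow(-847834, -1), -1))) = Add(Rational(56382, 1693237), Mul(-1877806, Pow(Rational(-1, 847834), -1))) = Add(Rational(56382, 1693237), Mul(-1877806, -847834)) = Add(Rational(56382, 1693237), 1592067772204) = Rational(2695748058403440730, 1693237) ≈ 1.5921e+12)
q = Rational(2695746450177097552, 1693237) (q = Add(Rational(2695748058403440730, 1693237), Mul(-1, 949794)) = Add(Rational(2695748058403440730, 1693237), -949794) = Rational(2695746450177097552, 1693237) ≈ 1.5921e+12)
Mul(-1, q) = Mul(-1, Rational(2695746450177097552, 1693237)) = Rational(-2695746450177097552, 1693237)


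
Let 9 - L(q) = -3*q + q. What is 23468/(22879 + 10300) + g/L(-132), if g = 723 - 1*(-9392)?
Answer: -3877897/99537 ≈ -38.959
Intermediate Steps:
L(q) = 9 + 2*q (L(q) = 9 - (-3*q + q) = 9 - (-2)*q = 9 + 2*q)
g = 10115 (g = 723 + 9392 = 10115)
23468/(22879 + 10300) + g/L(-132) = 23468/(22879 + 10300) + 10115/(9 + 2*(-132)) = 23468/33179 + 10115/(9 - 264) = 23468*(1/33179) + 10115/(-255) = 23468/33179 + 10115*(-1/255) = 23468/33179 - 119/3 = -3877897/99537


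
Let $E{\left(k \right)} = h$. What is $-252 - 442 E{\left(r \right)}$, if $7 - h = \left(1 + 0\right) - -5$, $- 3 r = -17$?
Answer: $-694$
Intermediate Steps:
$r = \frac{17}{3}$ ($r = \left(- \frac{1}{3}\right) \left(-17\right) = \frac{17}{3} \approx 5.6667$)
$h = 1$ ($h = 7 - \left(\left(1 + 0\right) - -5\right) = 7 - \left(1 + 5\right) = 7 - 6 = 1$)
$E{\left(k \right)} = 1$
$-252 - 442 E{\left(r \right)} = -252 - 442 = -694$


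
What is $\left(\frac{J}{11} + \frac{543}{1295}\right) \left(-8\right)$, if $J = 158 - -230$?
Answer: $- \frac{4067464}{14245} \approx -285.54$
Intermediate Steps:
$J = 388$ ($J = 158 + 230 = 388$)
$\left(\frac{J}{11} + \frac{543}{1295}\right) \left(-8\right) = \left(\frac{388}{11} + \frac{543}{1295}\right) \left(-8\right) = \frac{508433}{14245} \left(-8\right) = - \frac{4067464}{14245}$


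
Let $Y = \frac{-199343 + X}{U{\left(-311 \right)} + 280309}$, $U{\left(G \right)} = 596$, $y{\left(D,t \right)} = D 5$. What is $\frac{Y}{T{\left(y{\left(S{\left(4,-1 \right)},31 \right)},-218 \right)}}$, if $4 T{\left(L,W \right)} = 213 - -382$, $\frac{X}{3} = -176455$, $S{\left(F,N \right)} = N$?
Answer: $- \frac{2914832}{167138475} \approx -0.01744$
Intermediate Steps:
$y{\left(D,t \right)} = 5 D$
$X = -529365$ ($X = 3 \left(-176455\right) = -529365$)
$T{\left(L,W \right)} = \frac{595}{4}$ ($T{\left(L,W \right)} = \frac{213 - -382}{4} = \frac{213 + 382}{4} = \frac{1}{4} \cdot 595 = \frac{595}{4}$)
$Y = - \frac{728708}{280905}$ ($Y = \frac{-199343 - 529365}{596 + 280309} = - \frac{728708}{280905} \approx -2.5941$)
$\frac{Y}{T{\left(y{\left(S{\left(4,-1 \right)},31 \right)},-218 \right)}} = - \frac{728708}{280905 \cdot \frac{595}{4}} = \left(- \frac{728708}{280905}\right) \frac{4}{595} = - \frac{2914832}{167138475}$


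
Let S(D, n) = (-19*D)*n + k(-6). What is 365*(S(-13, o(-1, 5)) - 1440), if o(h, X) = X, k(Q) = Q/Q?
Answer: -74460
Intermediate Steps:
k(Q) = 1
S(D, n) = 1 - 19*D*n (S(D, n) = (-19*D)*n + 1 = -19*D*n + 1 = 1 - 19*D*n)
365*(S(-13, o(-1, 5)) - 1440) = 365*((1 - 19*(-13)*5) - 1440) = 365*((1 + 1235) - 1440) = 365*(1236 - 1440) = 365*(-204) = -74460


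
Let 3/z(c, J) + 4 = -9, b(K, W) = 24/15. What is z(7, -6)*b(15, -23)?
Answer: -24/65 ≈ -0.36923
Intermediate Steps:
b(K, W) = 8/5 (b(K, W) = 24*(1/15) = 8/5)
z(c, J) = -3/13 (z(c, J) = 3/(-4 - 9) = 3/(-13) = 3*(-1/13) = -3/13)
z(7, -6)*b(15, -23) = -3/13*8/5 = -24/65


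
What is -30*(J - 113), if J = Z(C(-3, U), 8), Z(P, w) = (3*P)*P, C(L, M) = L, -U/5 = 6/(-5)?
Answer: 2580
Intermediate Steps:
U = 6 (U = -30/(-5) = -30*(-1)/5 = -5*(-6/5) = 6)
Z(P, w) = 3*P²
J = 27 (J = 3*(-3)² = 3*9 = 27)
-30*(J - 113) = -30*(27 - 113) = -30*(-86) = 2580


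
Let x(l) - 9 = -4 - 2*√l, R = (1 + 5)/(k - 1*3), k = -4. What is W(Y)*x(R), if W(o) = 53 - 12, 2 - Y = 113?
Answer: 205 - 82*I*√42/7 ≈ 205.0 - 75.917*I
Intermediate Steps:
Y = -111 (Y = 2 - 1*113 = 2 - 113 = -111)
W(o) = 41
R = -6/7 (R = (1 + 5)/(-4 - 1*3) = 6/(-4 - 3) = 6/(-7) = 6*(-⅐) = -6/7 ≈ -0.85714)
x(l) = 5 - 2*√l (x(l) = 9 + (-4 - 2*√l) = 5 - 2*√l)
W(Y)*x(R) = 41*(5 - 2*I*√42/7) = 205 - 82*I*√42/7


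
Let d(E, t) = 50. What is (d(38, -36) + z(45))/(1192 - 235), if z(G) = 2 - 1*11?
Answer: 41/957 ≈ 0.042842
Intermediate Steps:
z(G) = -9 (z(G) = 2 - 11 = -9)
(d(38, -36) + z(45))/(1192 - 235) = (50 - 9)/(1192 - 235) = 41/957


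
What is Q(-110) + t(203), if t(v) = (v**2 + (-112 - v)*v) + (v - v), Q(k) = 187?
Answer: -22549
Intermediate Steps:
t(v) = v**2 + v*(-112 - v) (t(v) = (v**2 + v*(-112 - v)) + 0 = v**2 + v*(-112 - v))
Q(-110) + t(203) = 187 - 112*203 = 187 - 22736 = -22549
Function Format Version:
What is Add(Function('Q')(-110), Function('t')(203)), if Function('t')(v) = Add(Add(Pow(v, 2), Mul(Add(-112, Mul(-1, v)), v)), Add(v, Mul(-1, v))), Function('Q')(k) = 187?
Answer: -22549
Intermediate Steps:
Function('t')(v) = Add(Pow(v, 2), Mul(v, Add(-112, Mul(-1, v)))) (Function('t')(v) = Add(Add(Pow(v, 2), Mul(v, Add(-112, Mul(-1, v)))), 0) = Add(Pow(v, 2), Mul(v, Add(-112, Mul(-1, v)))))
Add(Function('Q')(-110), Function('t')(203)) = Add(187, Mul(-112, 203)) = Add(187, -22736) = -22549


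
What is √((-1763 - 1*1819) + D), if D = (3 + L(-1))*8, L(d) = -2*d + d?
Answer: 5*I*√142 ≈ 59.582*I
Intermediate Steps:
L(d) = -d
D = 32 (D = (3 - 1*(-1))*8 = (3 + 1)*8 = 4*8 = 32)
√((-1763 - 1*1819) + D) = √((-1763 - 1*1819) + 32) = √((-1763 - 1819) + 32) = √(-3582 + 32) = √(-3550) = 5*I*√142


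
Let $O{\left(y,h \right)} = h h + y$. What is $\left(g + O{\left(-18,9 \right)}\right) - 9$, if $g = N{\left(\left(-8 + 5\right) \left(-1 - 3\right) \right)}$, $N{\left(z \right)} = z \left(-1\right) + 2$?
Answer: $44$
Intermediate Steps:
$N{\left(z \right)} = 2 - z$ ($N{\left(z \right)} = - z + 2 = 2 - z$)
$O{\left(y,h \right)} = y + h^{2}$ ($O{\left(y,h \right)} = h^{2} + y = y + h^{2}$)
$g = -10$ ($g = 2 - \left(-8 + 5\right) \left(-1 - 3\right) = 2 - \left(-3\right) \left(-4\right) = 2 - 12 = -10$)
$\left(g + O{\left(-18,9 \right)}\right) - 9 = \left(-10 - \left(18 - 9^{2}\right)\right) - 9 = \left(-10 + \left(-18 + 81\right)\right) - 9 = \left(-10 + 63\right) - 9 = 53 - 9 = 44$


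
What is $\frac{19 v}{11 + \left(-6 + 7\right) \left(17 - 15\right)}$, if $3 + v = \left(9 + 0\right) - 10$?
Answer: $- \frac{76}{13} \approx -5.8462$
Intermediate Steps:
$v = -4$ ($v = -3 + \left(\left(9 + 0\right) - 10\right) = -3 + \left(9 - 10\right) = -3 - 1 = -4$)
$\frac{19 v}{11 + \left(-6 + 7\right) \left(17 - 15\right)} = \frac{19 \left(-4\right)}{11 + \left(-6 + 7\right) \left(17 - 15\right)} = - \frac{76}{11 + 1 \cdot 2} = - \frac{76}{11 + 2} = - \frac{76}{13}$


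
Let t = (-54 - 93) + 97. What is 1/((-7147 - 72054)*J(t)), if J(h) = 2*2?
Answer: -1/316804 ≈ -3.1565e-6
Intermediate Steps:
t = -50 (t = -147 + 97 = -50)
J(h) = 4
1/((-7147 - 72054)*J(t)) = 1/(-7147 - 72054*4) = (¼)/(-79201) = -1/79201*¼ = -1/316804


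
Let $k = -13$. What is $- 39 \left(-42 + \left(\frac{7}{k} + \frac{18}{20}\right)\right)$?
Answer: $\frac{16239}{10} \approx 1623.9$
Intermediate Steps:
$- 39 \left(-42 + \left(\frac{7}{k} + \frac{18}{20}\right)\right) = - 39 \left(-42 + \left(\frac{7}{-13} + \frac{18}{20}\right)\right) = - 39 \left(-42 + \left(7 \left(- \frac{1}{13}\right) + 18 \cdot \frac{1}{20}\right)\right) = - 39 \left(-42 + \left(- \frac{7}{13} + \frac{9}{10}\right)\right) = - 39 \left(-42 + \frac{47}{130}\right) = \left(-39\right) \left(- \frac{5413}{130}\right) = \frac{16239}{10}$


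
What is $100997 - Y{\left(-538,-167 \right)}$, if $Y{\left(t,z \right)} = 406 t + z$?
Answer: $319592$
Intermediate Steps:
$Y{\left(t,z \right)} = z + 406 t$
$100997 - Y{\left(-538,-167 \right)} = 100997 - \left(-167 + 406 \left(-538\right)\right) = 100997 - \left(-167 - 218428\right) = 100997 - -218595 = 100997 + 218595 = 319592$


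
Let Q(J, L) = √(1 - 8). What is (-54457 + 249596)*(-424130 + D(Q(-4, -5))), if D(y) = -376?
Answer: -82837676334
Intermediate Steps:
Q(J, L) = I*√7 (Q(J, L) = √(-7) = I*√7)
(-54457 + 249596)*(-424130 + D(Q(-4, -5))) = (-54457 + 249596)*(-424130 - 376) = 195139*(-424506) = -82837676334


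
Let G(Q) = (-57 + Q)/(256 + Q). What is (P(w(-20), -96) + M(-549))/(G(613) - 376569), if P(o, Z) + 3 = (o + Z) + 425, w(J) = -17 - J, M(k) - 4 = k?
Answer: 187704/327237905 ≈ 0.00057360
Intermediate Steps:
M(k) = 4 + k
G(Q) = (-57 + Q)/(256 + Q)
P(o, Z) = 422 + Z + o (P(o, Z) = -3 + ((o + Z) + 425) = -3 + ((Z + o) + 425) = -3 + (425 + Z + o) = 422 + Z + o)
(P(w(-20), -96) + M(-549))/(G(613) - 376569) = ((422 - 96 + (-17 - 1*(-20))) + (4 - 549))/((-57 + 613)/(256 + 613) - 376569) = ((422 - 96 + (-17 + 20)) - 545)/(556/869 - 376569) = ((422 - 96 + 3) - 545)/((1/869)*556 - 376569) = (329 - 545)/(556/869 - 376569) = -216/(-327237905/869) = -216*(-869/327237905) = 187704/327237905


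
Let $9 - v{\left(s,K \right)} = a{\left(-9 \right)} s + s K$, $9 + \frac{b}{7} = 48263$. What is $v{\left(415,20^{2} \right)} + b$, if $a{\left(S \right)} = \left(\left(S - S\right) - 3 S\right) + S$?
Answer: $164317$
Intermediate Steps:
$b = 337778$ ($b = -63 + 7 \cdot 48263 = -63 + 337841 = 337778$)
$a{\left(S \right)} = - 2 S$ ($a{\left(S \right)} = \left(0 - 3 S\right) + S = - 3 S + S = - 2 S$)
$v{\left(s,K \right)} = 9 - 18 s - K s$ ($v{\left(s,K \right)} = 9 - \left(\left(-2\right) \left(-9\right) s + s K\right) = 9 - \left(18 s + K s\right) = 9 - 18 s - K s$)
$v{\left(415,20^{2} \right)} + b = \left(9 - 7470 - 20^{2} \cdot 415\right) + 337778 = \left(9 - 7470 - 400 \cdot 415\right) + 337778 = \left(9 - 7470 - 166000\right) + 337778 = -173461 + 337778 = 164317$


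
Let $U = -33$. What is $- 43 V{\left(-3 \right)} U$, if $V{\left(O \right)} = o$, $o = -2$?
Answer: $-2838$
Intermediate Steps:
$V{\left(O \right)} = -2$
$- 43 V{\left(-3 \right)} U = \left(-43\right) \left(-2\right) \left(-33\right) = 86 \left(-33\right) = -2838$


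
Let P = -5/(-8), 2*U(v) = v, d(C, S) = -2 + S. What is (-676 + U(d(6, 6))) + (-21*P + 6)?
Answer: -5449/8 ≈ -681.13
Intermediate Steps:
U(v) = v/2
P = 5/8 (P = -5*(-⅛) = 5/8 ≈ 0.62500)
(-676 + U(d(6, 6))) + (-21*P + 6) = (-676 + (-2 + 6)/2) + (-21*5/8 + 6) = (-676 + (½)*4) + (-105/8 + 6) = (-676 + 2) - 57/8 = -674 - 57/8 = -5449/8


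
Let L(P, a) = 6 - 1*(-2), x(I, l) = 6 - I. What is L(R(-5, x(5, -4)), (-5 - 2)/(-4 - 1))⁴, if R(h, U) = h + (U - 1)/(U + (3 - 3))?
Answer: 4096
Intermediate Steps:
R(h, U) = h + (-1 + U)/U (R(h, U) = h + (-1 + U)/(U + 0) = h + (-1 + U)/U)
L(P, a) = 8 (L(P, a) = 6 + 2 = 8)
L(R(-5, x(5, -4)), (-5 - 2)/(-4 - 1))⁴ = 8⁴ = 4096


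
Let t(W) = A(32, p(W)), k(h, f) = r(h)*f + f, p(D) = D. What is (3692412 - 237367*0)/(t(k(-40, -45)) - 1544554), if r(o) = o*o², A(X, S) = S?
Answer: 3692412/1335401 ≈ 2.7650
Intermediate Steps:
r(o) = o³
k(h, f) = f + f*h³ (k(h, f) = h³*f + f = f*h³ + f = f + f*h³)
t(W) = W
(3692412 - 237367*0)/(t(k(-40, -45)) - 1544554) = (3692412 - 237367*0)/(-45*(1 + (-40)³) - 1544554) = (3692412 + 0)/(-45*(1 - 64000) - 1544554) = 3692412/(-45*(-63999) - 1544554) = 3692412/(2879955 - 1544554) = 3692412/1335401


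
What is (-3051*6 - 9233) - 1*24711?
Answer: -52250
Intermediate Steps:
(-3051*6 - 9233) - 1*24711 = (-18306 - 9233) - 24711 = -27539 - 24711 = -52250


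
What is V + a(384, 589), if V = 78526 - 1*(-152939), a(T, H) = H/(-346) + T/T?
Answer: 80086647/346 ≈ 2.3146e+5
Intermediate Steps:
a(T, H) = 1 - H/346 (a(T, H) = H*(-1/346) + 1 = -H/346 + 1 = 1 - H/346)
V = 231465 (V = 78526 + 152939 = 231465)
V + a(384, 589) = 231465 + (1 - 1/346*589) = 231465 + (1 - 589/346) = 231465 - 243/346 = 80086647/346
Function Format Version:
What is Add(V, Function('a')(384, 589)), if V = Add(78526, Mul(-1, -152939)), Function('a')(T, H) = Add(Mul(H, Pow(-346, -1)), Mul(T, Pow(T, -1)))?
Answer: Rational(80086647, 346) ≈ 2.3146e+5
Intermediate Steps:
Function('a')(T, H) = Add(1, Mul(Rational(-1, 346), H)) (Function('a')(T, H) = Add(Mul(H, Rational(-1, 346)), 1) = Add(Mul(Rational(-1, 346), H), 1) = Add(1, Mul(Rational(-1, 346), H)))
V = 231465 (V = Add(78526, 152939) = 231465)
Add(V, Function('a')(384, 589)) = Add(231465, Add(1, Mul(Rational(-1, 346), 589))) = Add(231465, Add(1, Rational(-589, 346))) = Add(231465, Rational(-243, 346)) = Rational(80086647, 346)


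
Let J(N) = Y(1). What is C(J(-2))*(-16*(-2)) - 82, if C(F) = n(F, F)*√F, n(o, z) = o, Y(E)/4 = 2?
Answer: -82 + 512*√2 ≈ 642.08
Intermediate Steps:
Y(E) = 8 (Y(E) = 4*2 = 8)
J(N) = 8
C(F) = F^(3/2) (C(F) = F*√F = F^(3/2))
C(J(-2))*(-16*(-2)) - 82 = 8^(3/2)*(-16*(-2)) - 82 = (16*√2)*32 - 82 = 512*√2 - 82 = -82 + 512*√2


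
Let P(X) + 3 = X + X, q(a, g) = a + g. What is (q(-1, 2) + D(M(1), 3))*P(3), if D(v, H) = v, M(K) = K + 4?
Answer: 18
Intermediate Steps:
M(K) = 4 + K
P(X) = -3 + 2*X (P(X) = -3 + (X + X) = -3 + 2*X)
(q(-1, 2) + D(M(1), 3))*P(3) = ((-1 + 2) + (4 + 1))*(-3 + 2*3) = (1 + 5)*(-3 + 6) = 6*3 = 18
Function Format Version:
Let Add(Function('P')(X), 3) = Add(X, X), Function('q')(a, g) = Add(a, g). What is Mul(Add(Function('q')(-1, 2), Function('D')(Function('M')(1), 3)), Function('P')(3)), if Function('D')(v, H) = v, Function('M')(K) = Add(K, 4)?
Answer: 18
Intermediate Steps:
Function('M')(K) = Add(4, K)
Function('P')(X) = Add(-3, Mul(2, X)) (Function('P')(X) = Add(-3, Add(X, X)) = Add(-3, Mul(2, X)))
Mul(Add(Function('q')(-1, 2), Function('D')(Function('M')(1), 3)), Function('P')(3)) = Mul(Add(Add(-1, 2), Add(4, 1)), Add(-3, Mul(2, 3))) = Mul(Add(1, 5), Add(-3, 6)) = Mul(6, 3) = 18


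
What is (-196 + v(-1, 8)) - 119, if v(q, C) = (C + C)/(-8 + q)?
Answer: -2851/9 ≈ -316.78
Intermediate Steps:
v(q, C) = 2*C/(-8 + q) (v(q, C) = (2*C)/(-8 + q) = 2*C/(-8 + q))
(-196 + v(-1, 8)) - 119 = (-196 + 2*8/(-8 - 1)) - 119 = (-196 + 2*8/(-9)) - 119 = (-196 + 2*8*(-⅑)) - 119 = (-196 - 16/9) - 119 = -1780/9 - 119 = -2851/9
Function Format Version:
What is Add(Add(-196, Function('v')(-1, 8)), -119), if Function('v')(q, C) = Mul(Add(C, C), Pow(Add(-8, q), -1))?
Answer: Rational(-2851, 9) ≈ -316.78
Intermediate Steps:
Function('v')(q, C) = Mul(2, C, Pow(Add(-8, q), -1)) (Function('v')(q, C) = Mul(Mul(2, C), Pow(Add(-8, q), -1)) = Mul(2, C, Pow(Add(-8, q), -1)))
Add(Add(-196, Function('v')(-1, 8)), -119) = Add(Add(-196, Mul(2, 8, Pow(Add(-8, -1), -1))), -119) = Add(Add(-196, Mul(2, 8, Pow(-9, -1))), -119) = Add(Add(-196, Mul(2, 8, Rational(-1, 9))), -119) = Add(Add(-196, Rational(-16, 9)), -119) = Add(Rational(-1780, 9), -119) = Rational(-2851, 9)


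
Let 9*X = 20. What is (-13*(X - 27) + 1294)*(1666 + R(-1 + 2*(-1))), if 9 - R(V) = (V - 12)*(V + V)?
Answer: 23053825/9 ≈ 2.5615e+6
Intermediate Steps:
X = 20/9 (X = (⅑)*20 = 20/9 ≈ 2.2222)
R(V) = 9 - 2*V*(-12 + V) (R(V) = 9 - (V - 12)*(V + V) = 9 - (-12 + V)*2*V = 9 - 2*V*(-12 + V))
(-13*(X - 27) + 1294)*(1666 + R(-1 + 2*(-1))) = (-13*(20/9 - 27) + 1294)*(1666 + (9 - 2*(-1 + 2*(-1))² + 24*(-1 + 2*(-1)))) = (-13*(-223/9) + 1294)*(1666 + (9 - 2*(-1 - 2)² + 24*(-1 - 2))) = (2899/9 + 1294)*(1666 + (9 - 2*(-3)² + 24*(-3))) = 14545*(1666 + (9 - 2*9 - 72))/9 = 14545*(1666 + (9 - 18 - 72))/9 = 14545*(1666 - 81)/9 = (14545/9)*1585 = 23053825/9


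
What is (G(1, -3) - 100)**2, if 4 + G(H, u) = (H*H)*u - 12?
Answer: 14161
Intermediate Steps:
G(H, u) = -16 + u*H**2 (G(H, u) = -4 + ((H*H)*u - 12) = -4 + (H**2*u - 12) = -4 + (u*H**2 - 12) = -4 + (-12 + u*H**2) = -16 + u*H**2)
(G(1, -3) - 100)**2 = ((-16 - 3*1**2) - 100)**2 = ((-16 - 3*1) - 100)**2 = ((-16 - 3) - 100)**2 = (-19 - 100)**2 = (-119)**2 = 14161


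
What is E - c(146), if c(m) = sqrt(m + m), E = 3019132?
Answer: 3019132 - 2*sqrt(73) ≈ 3.0191e+6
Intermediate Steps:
c(m) = sqrt(2)*sqrt(m) (c(m) = sqrt(2*m) = sqrt(2)*sqrt(m))
E - c(146) = 3019132 - sqrt(2)*sqrt(146) = 3019132 - 2*sqrt(73)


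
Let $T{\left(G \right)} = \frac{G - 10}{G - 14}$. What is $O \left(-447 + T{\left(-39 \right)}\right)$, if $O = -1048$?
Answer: $\frac{24776816}{53} \approx 4.6749 \cdot 10^{5}$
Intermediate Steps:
$T{\left(G \right)} = \frac{-10 + G}{-14 + G}$
$O \left(-447 + T{\left(-39 \right)}\right) = - 1048 \left(-447 + \frac{-10 - 39}{-14 - 39}\right) = - 1048 \left(-447 + \frac{1}{-53} \left(-49\right)\right) = - 1048 \left(-447 - - \frac{49}{53}\right) = - 1048 \left(-447 + \frac{49}{53}\right) = \left(-1048\right) \left(- \frac{23642}{53}\right) = \frac{24776816}{53}$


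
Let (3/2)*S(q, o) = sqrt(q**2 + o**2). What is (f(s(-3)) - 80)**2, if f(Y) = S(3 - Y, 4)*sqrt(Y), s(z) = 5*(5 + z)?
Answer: 60200/9 - 1600*sqrt(26)/3 ≈ 3969.4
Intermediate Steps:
s(z) = 25 + 5*z
S(q, o) = 2*sqrt(o**2 + q**2)/3 (S(q, o) = 2*sqrt(q**2 + o**2)/3 = 2*sqrt(o**2 + q**2)/3)
f(Y) = 2*sqrt(Y)*sqrt(16 + (3 - Y)**2)/3 (f(Y) = (2*sqrt(4**2 + (3 - Y)**2)/3)*sqrt(Y) = (2*sqrt(16 + (3 - Y)**2)/3)*sqrt(Y) = 2*sqrt(Y)*sqrt(16 + (3 - Y)**2)/3)
(f(s(-3)) - 80)**2 = (2*sqrt(25 + 5*(-3))*sqrt(16 + (-3 + (25 + 5*(-3)))**2)/3 - 80)**2 = (2*sqrt(25 - 15)*sqrt(16 + (-3 + (25 - 15))**2)/3 - 80)**2 = (2*sqrt(10)*sqrt(16 + (-3 + 10)**2)/3 - 80)**2 = (2*sqrt(10)*sqrt(16 + 7**2)/3 - 80)**2 = (2*sqrt(10)*sqrt(16 + 49)/3 - 80)**2 = (2*sqrt(10)*sqrt(65)/3 - 80)**2 = (10*sqrt(26)/3 - 80)**2 = (-80 + 10*sqrt(26)/3)**2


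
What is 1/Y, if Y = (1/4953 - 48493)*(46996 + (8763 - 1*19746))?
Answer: -4953/8649812223764 ≈ -5.7261e-10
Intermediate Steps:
Y = -8649812223764/4953 (Y = (1/4953 - 48493)*(46996 + (8763 - 19746)) = -240185828*(46996 - 10983)/4953 = -240185828/4953*36013 = -8649812223764/4953 ≈ -1.7464e+9)
1/Y = 1/(-8649812223764/4953) = -4953/8649812223764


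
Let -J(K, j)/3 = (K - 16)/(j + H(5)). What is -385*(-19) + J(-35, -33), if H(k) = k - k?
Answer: 80414/11 ≈ 7310.4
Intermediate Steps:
H(k) = 0
J(K, j) = -3*(-16 + K)/j (J(K, j) = -3*(K - 16)/(j + 0) = -3*(-16 + K)/j)
-385*(-19) + J(-35, -33) = -385*(-19) + 3*(16 - 1*(-35))/(-33) = 7315 + 3*(-1/33)*(16 + 35) = 7315 + 3*(-1/33)*51 = 7315 - 51/11 = 80414/11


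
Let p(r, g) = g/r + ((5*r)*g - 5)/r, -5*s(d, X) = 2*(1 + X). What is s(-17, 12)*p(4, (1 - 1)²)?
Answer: 13/2 ≈ 6.5000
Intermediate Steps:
s(d, X) = -⅖ - 2*X/5 (s(d, X) = -2*(1 + X)/5 = -(2 + 2*X)/5 = -⅖ - 2*X/5)
p(r, g) = g/r + (-5 + 5*g*r)/r (p(r, g) = g/r + (5*g*r - 5)/r = g/r + (-5 + 5*g*r)/r)
s(-17, 12)*p(4, (1 - 1)²) = (-⅖ - ⅖*12)*((-5 + (1 - 1)² + 5*(1 - 1)²*4)/4) = (-⅖ - 24/5)*((-5 + 0² + 5*0²*4)/4) = -13*(-5 + 0 + 5*0*4)/10 = -13*(-5 + 0 + 0)/10 = -13*(-5)/10 = -26/5*(-5/4) = 13/2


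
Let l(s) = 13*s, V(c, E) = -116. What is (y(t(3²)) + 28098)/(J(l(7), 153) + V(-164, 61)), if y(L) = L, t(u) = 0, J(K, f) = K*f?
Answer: 28098/13807 ≈ 2.0351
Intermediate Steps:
(y(t(3²)) + 28098)/(J(l(7), 153) + V(-164, 61)) = (0 + 28098)/((13*7)*153 - 116) = 28098/(91*153 - 116) = 28098/(13923 - 116) = 28098/13807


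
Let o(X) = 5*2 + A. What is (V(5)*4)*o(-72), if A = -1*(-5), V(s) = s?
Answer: 300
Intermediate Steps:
A = 5
o(X) = 15 (o(X) = 5*2 + 5 = 10 + 5 = 15)
(V(5)*4)*o(-72) = (5*4)*15 = 20*15 = 300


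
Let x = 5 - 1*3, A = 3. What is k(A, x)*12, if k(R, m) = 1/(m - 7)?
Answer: -12/5 ≈ -2.4000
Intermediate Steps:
x = 2 (x = 5 - 3 = 2)
k(R, m) = 1/(-7 + m)
k(A, x)*12 = 12/(-7 + 2) = 12/(-5) = -⅕*12 = -12/5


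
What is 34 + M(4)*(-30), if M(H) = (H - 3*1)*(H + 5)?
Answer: -236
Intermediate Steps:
M(H) = (-3 + H)*(5 + H) (M(H) = (H - 3)*(5 + H) = (-3 + H)*(5 + H))
34 + M(4)*(-30) = 34 + (-15 + 4² + 2*4)*(-30) = 34 + (-15 + 16 + 8)*(-30) = 34 + 9*(-30) = 34 - 270 = -236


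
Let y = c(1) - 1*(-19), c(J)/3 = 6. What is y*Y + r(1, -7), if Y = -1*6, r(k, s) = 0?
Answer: -222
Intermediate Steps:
c(J) = 18 (c(J) = 3*6 = 18)
Y = -6
y = 37 (y = 18 - 1*(-19) = 18 + 19 = 37)
y*Y + r(1, -7) = 37*(-6) + 0 = -222 + 0 = -222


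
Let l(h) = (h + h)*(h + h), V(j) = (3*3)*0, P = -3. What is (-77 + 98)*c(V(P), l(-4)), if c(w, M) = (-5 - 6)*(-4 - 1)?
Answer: 1155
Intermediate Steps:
V(j) = 0 (V(j) = 9*0 = 0)
l(h) = 4*h² (l(h) = (2*h)*(2*h) = 4*h²)
c(w, M) = 55 (c(w, M) = -11*(-5) = 55)
(-77 + 98)*c(V(P), l(-4)) = (-77 + 98)*55 = 21*55 = 1155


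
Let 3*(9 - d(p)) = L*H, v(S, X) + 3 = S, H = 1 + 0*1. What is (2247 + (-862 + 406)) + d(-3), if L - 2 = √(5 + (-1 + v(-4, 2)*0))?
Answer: 5396/3 ≈ 1798.7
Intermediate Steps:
H = 1 (H = 1 + 0 = 1)
v(S, X) = -3 + S
L = 4 (L = 2 + √(5 + (-1 + (-3 - 4)*0)) = 2 + √(5 + (-1 - 7*0)) = 2 + √(5 + (-1 + 0)) = 2 + √(5 - 1) = 2 + √4 = 2 + 2 = 4)
d(p) = 23/3 (d(p) = 9 - 4/3 = 23/3)
(2247 + (-862 + 406)) + d(-3) = (2247 + (-862 + 406)) + 23/3 = (2247 - 456) + 23/3 = 1791 + 23/3 = 5396/3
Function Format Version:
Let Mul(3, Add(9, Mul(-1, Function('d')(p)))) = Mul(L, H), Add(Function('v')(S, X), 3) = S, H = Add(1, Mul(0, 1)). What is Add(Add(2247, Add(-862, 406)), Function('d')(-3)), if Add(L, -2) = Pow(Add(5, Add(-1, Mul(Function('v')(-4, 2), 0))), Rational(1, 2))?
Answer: Rational(5396, 3) ≈ 1798.7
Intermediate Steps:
H = 1 (H = Add(1, 0) = 1)
Function('v')(S, X) = Add(-3, S)
L = 4 (L = Add(2, Pow(Add(5, Add(-1, Mul(Add(-3, -4), 0))), Rational(1, 2))) = Add(2, Pow(Add(5, Add(-1, Mul(-7, 0))), Rational(1, 2))) = Add(2, Pow(Add(5, Add(-1, 0)), Rational(1, 2))) = Add(2, Pow(Add(5, -1), Rational(1, 2))) = Add(2, Pow(4, Rational(1, 2))) = Add(2, 2) = 4)
Function('d')(p) = Rational(23, 3) (Function('d')(p) = Add(9, Mul(Rational(-1, 3), Mul(4, 1))) = Add(9, Mul(Rational(-1, 3), 4)) = Add(9, Rational(-4, 3)) = Rational(23, 3))
Add(Add(2247, Add(-862, 406)), Function('d')(-3)) = Add(Add(2247, Add(-862, 406)), Rational(23, 3)) = Add(Add(2247, -456), Rational(23, 3)) = Add(1791, Rational(23, 3)) = Rational(5396, 3)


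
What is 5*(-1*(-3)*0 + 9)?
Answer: 45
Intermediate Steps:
5*(-1*(-3)*0 + 9) = 5*(3*0 + 9) = 5*(0 + 9) = 5*9 = 45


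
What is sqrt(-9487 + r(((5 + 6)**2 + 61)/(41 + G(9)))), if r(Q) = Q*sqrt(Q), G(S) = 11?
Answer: sqrt(-37948 + 7*sqrt(14))/2 ≈ 97.368*I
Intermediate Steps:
r(Q) = Q**(3/2)
sqrt(-9487 + r(((5 + 6)**2 + 61)/(41 + G(9)))) = sqrt(-9487 + (((5 + 6)**2 + 61)/(41 + 11))**(3/2)) = sqrt(-9487 + ((11**2 + 61)/52)**(3/2)) = sqrt(-9487 + ((121 + 61)*(1/52))**(3/2)) = sqrt(-9487 + (182*(1/52))**(3/2)) = sqrt(-9487 + (7/2)**(3/2)) = sqrt(-9487 + 7*sqrt(14)/4)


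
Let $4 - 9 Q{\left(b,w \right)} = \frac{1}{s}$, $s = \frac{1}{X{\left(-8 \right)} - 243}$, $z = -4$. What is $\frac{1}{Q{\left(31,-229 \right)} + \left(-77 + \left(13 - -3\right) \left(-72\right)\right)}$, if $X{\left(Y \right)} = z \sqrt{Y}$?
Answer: $- \frac{5407}{6496818} - \frac{2 i \sqrt{2}}{3248409} \approx -0.00083225 - 8.7071 \cdot 10^{-7} i$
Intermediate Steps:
$X{\left(Y \right)} = - 4 \sqrt{Y}$
$s = \frac{1}{-243 - 8 i \sqrt{2}}$ ($s = \frac{1}{- 4 \sqrt{-8} - 243} = \frac{1}{- 4 \cdot 2 i \sqrt{2} - 243} = \frac{1}{- 8 i \sqrt{2} - 243} = \frac{1}{-243 - 8 i \sqrt{2}} \approx -0.0041063 + 0.00019118 i$)
$Q{\left(b,w \right)} = \frac{4}{9} + \frac{i \left(- 243 i + 8 \sqrt{2}\right)}{9}$ ($Q{\left(b,w \right)} = \frac{4}{9} - \frac{1}{9 \frac{i}{- 243 i + 8 \sqrt{2}}} = \frac{4}{9} - \frac{\left(-1\right) i \left(- 243 i + 8 \sqrt{2}\right)}{9} = \frac{4}{9} + \frac{i \left(- 243 i + 8 \sqrt{2}\right)}{9}$)
$\frac{1}{Q{\left(31,-229 \right)} + \left(-77 + \left(13 - -3\right) \left(-72\right)\right)} = \frac{1}{\left(\frac{247}{9} + \frac{8 i \sqrt{2}}{9}\right) + \left(-77 + \left(13 - -3\right) \left(-72\right)\right)} = \frac{1}{\left(\frac{247}{9} + \frac{8 i \sqrt{2}}{9}\right) + \left(-77 + \left(13 + 3\right) \left(-72\right)\right)} = \frac{1}{\left(\frac{247}{9} + \frac{8 i \sqrt{2}}{9}\right) + \left(-77 + 16 \left(-72\right)\right)} = \frac{1}{\left(\frac{247}{9} + \frac{8 i \sqrt{2}}{9}\right) - 1229} = \frac{1}{- \frac{10814}{9} + \frac{8 i \sqrt{2}}{9}}$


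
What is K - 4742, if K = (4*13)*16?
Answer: -3910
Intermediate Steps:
K = 832 (K = 52*16 = 832)
K - 4742 = 832 - 4742 = -3910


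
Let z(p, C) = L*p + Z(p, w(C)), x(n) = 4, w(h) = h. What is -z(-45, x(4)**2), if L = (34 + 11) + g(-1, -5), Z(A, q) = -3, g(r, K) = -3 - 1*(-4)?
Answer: 2073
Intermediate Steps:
g(r, K) = 1 (g(r, K) = -3 + 4 = 1)
L = 46 (L = (34 + 11) + 1 = 45 + 1 = 46)
z(p, C) = -3 + 46*p (z(p, C) = 46*p - 3 = -3 + 46*p)
-z(-45, x(4)**2) = -(-3 + 46*(-45)) = -(-3 - 2070) = -1*(-2073) = 2073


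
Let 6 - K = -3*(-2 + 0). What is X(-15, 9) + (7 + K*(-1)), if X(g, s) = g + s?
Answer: 1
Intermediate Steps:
K = 0 (K = 6 - (-3)*(-2 + 0) = 6 - (-3)*(-2) = 6 - 1*6 = 6 - 6 = 0)
X(-15, 9) + (7 + K*(-1)) = (-15 + 9) + (7 + 0*(-1)) = -6 + (7 + 0) = -6 + 7 = 1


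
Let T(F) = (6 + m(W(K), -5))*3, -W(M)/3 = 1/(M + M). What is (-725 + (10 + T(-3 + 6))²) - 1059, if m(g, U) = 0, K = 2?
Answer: -1000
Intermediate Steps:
W(M) = -3/(2*M) (W(M) = -3/(M + M) = -3*1/(2*M) = -3/(2*M))
T(F) = 18 (T(F) = (6 + 0)*3 = 6*3 = 18)
(-725 + (10 + T(-3 + 6))²) - 1059 = (-725 + (10 + 18)²) - 1059 = (-725 + 28²) - 1059 = (-725 + 784) - 1059 = 59 - 1059 = -1000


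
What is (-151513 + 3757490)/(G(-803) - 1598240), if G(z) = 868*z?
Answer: -3605977/2295244 ≈ -1.5711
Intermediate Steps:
(-151513 + 3757490)/(G(-803) - 1598240) = (-151513 + 3757490)/(868*(-803) - 1598240) = 3605977/(-697004 - 1598240) = 3605977/(-2295244) = 3605977*(-1/2295244) = -3605977/2295244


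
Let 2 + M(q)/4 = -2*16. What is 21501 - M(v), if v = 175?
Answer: 21637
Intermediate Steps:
M(q) = -136 (M(q) = -8 + 4*(-2*16) = -8 + 4*(-32) = -8 - 128 = -136)
21501 - M(v) = 21501 - 1*(-136) = 21501 + 136 = 21637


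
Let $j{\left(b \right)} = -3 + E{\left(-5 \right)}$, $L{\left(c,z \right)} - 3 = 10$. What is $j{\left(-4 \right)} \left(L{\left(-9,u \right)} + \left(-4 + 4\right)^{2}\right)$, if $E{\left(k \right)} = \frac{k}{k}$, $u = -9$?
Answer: $-26$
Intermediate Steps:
$L{\left(c,z \right)} = 13$ ($L{\left(c,z \right)} = 3 + 10 = 13$)
$E{\left(k \right)} = 1$
$j{\left(b \right)} = -2$ ($j{\left(b \right)} = -3 + 1 = -2$)
$j{\left(-4 \right)} \left(L{\left(-9,u \right)} + \left(-4 + 4\right)^{2}\right) = - 2 \left(13 + \left(-4 + 4\right)^{2}\right) = - 2 \left(13 + 0^{2}\right) = - 2 \left(13 + 0\right) = \left(-2\right) 13 = -26$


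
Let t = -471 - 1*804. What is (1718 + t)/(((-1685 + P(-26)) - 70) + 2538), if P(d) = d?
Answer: 443/757 ≈ 0.58521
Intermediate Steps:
t = -1275 (t = -471 - 804 = -1275)
(1718 + t)/(((-1685 + P(-26)) - 70) + 2538) = (1718 - 1275)/(((-1685 - 26) - 70) + 2538) = 443/((-1711 - 70) + 2538) = 443/(-1781 + 2538) = 443/757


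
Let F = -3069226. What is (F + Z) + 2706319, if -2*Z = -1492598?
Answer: 383392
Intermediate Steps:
Z = 746299 (Z = -½*(-1492598) = 746299)
(F + Z) + 2706319 = (-3069226 + 746299) + 2706319 = -2322927 + 2706319 = 383392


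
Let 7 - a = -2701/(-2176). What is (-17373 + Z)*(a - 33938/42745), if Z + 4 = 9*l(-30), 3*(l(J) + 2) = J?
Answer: -1614874408979/18602624 ≈ -86809.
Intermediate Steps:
l(J) = -2 + J/3
Z = -112 (Z = -4 + 9*(-2 + (⅓)*(-30)) = -4 + 9*(-2 - 10) = -4 + 9*(-12) = -4 - 108 = -112)
a = 12531/2176 (a = 7 - (-2701)/(-2176) = 7 - (-2701)*(-1)/2176 = 7 - 1*2701/2176 = 7 - 2701/2176 = 12531/2176 ≈ 5.7587)
(-17373 + Z)*(a - 33938/42745) = (-17373 - 112)*(12531/2176 - 33938/42745) = -17485*(12531/2176 - 33938*1/42745) = -17485*(12531/2176 - 33938/42745) = -17485*461788507/93013120 = -1614874408979/18602624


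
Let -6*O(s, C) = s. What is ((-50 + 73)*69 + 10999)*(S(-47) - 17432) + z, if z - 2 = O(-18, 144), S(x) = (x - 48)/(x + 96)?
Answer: -1535964839/7 ≈ -2.1942e+8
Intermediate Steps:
O(s, C) = -s/6
S(x) = (-48 + x)/(96 + x)
z = 5 (z = 2 - 1/6*(-18) = 2 + 3 = 5)
((-50 + 73)*69 + 10999)*(S(-47) - 17432) + z = ((-50 + 73)*69 + 10999)*((-48 - 47)/(96 - 47) - 17432) + 5 = (23*69 + 10999)*(-95/49 - 17432) + 5 = (1587 + 10999)*((1/49)*(-95) - 17432) + 5 = 12586*(-95/49 - 17432) + 5 = 12586*(-854263/49) + 5 = -1535964874/7 + 5 = -1535964839/7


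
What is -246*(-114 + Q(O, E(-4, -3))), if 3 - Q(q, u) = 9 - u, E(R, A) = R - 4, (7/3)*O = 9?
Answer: 31488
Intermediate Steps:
O = 27/7 (O = (3/7)*9 = 27/7 ≈ 3.8571)
E(R, A) = -4 + R
Q(q, u) = -6 + u (Q(q, u) = 3 - (9 - u) = 3 + (-9 + u) = -6 + u)
-246*(-114 + Q(O, E(-4, -3))) = -246*(-114 + (-6 + (-4 - 4))) = -246*(-114 + (-6 - 8)) = -246*(-114 - 14) = -246*(-128) = 31488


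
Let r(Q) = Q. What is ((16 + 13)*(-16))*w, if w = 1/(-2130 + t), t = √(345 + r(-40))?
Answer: 197664/907319 + 464*√305/4536595 ≈ 0.21964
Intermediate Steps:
t = √305 (t = √(345 - 40) = √305 ≈ 17.464)
w = 1/(-2130 + √305) ≈ -0.00047336
((16 + 13)*(-16))*w = ((16 + 13)*(-16))*(-426/907319 - √305/4536595) = (29*(-16))*(-426/907319 - √305/4536595) = -464*(-426/907319 - √305/4536595) = 197664/907319 + 464*√305/4536595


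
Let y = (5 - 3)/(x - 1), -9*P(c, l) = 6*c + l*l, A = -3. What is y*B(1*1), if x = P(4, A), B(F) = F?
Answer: -3/7 ≈ -0.42857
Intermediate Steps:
P(c, l) = -2*c/3 - l²/9 (P(c, l) = -(6*c + l*l)/9 = -(6*c + l²)/9 = -(l² + 6*c)/9 = -2*c/3 - l²/9)
x = -11/3 (x = -⅔*4 - ⅑*(-3)² = -8/3 - ⅑*9 = -8/3 - 1 = -11/3 ≈ -3.6667)
y = -3/7 (y = (5 - 3)/(-11/3 - 1) = 2/(-14/3) = 2*(-3/14) = -3/7 ≈ -0.42857)
y*B(1*1) = -3/7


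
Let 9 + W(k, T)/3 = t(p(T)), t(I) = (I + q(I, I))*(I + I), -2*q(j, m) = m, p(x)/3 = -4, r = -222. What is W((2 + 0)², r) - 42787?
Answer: -42382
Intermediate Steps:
p(x) = -12 (p(x) = 3*(-4) = -12)
q(j, m) = -m/2
t(I) = I² (t(I) = (I - I/2)*(I + I) = (I/2)*(2*I) = I²)
W(k, T) = 405 (W(k, T) = -27 + 3*(-12)² = -27 + 3*144 = -27 + 432 = 405)
W((2 + 0)², r) - 42787 = 405 - 42787 = -42382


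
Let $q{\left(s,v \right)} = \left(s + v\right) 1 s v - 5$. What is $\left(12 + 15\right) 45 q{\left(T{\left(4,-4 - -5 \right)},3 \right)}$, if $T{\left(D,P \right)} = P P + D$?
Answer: $139725$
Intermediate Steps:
$T{\left(D,P \right)} = D + P^{2}$ ($T{\left(D,P \right)} = P^{2} + D = D + P^{2}$)
$q{\left(s,v \right)} = -5 + s v \left(s + v\right)$ ($q{\left(s,v \right)} = \left(s + v\right) s v - 5 = s \left(s + v\right) v - 5 = s v \left(s + v\right) - 5 = -5 + s v \left(s + v\right)$)
$\left(12 + 15\right) 45 q{\left(T{\left(4,-4 - -5 \right)},3 \right)} = \left(12 + 15\right) 45 \left(-5 + \left(4 + \left(-4 - -5\right)^{2}\right) 3^{2} + 3 \left(4 + \left(-4 - -5\right)^{2}\right)^{2}\right) = 27 \cdot 45 \left(-5 + \left(4 + \left(-4 + 5\right)^{2}\right) 9 + 3 \left(4 + \left(-4 + 5\right)^{2}\right)^{2}\right) = 1215 \left(-5 + \left(4 + 1^{2}\right) 9 + 3 \left(4 + 1^{2}\right)^{2}\right) = 1215 \left(-5 + \left(4 + 1\right) 9 + 3 \left(4 + 1\right)^{2}\right) = 1215 \left(-5 + 5 \cdot 9 + 3 \cdot 5^{2}\right) = 1215 \left(-5 + 45 + 3 \cdot 25\right) = 1215 \left(-5 + 45 + 75\right) = 1215 \cdot 115 = 139725$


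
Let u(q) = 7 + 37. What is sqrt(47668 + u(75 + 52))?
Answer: 4*sqrt(2982) ≈ 218.43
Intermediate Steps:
u(q) = 44
sqrt(47668 + u(75 + 52)) = sqrt(47668 + 44) = sqrt(47712) = 4*sqrt(2982)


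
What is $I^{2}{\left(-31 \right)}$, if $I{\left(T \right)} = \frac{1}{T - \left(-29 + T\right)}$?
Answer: $\frac{1}{841} \approx 0.0011891$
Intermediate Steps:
$I{\left(T \right)} = \frac{1}{29}$
$I^{2}{\left(-31 \right)} = \left(\frac{1}{29}\right)^{2} = \frac{1}{841}$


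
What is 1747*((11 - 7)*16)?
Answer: 111808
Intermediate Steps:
1747*((11 - 7)*16) = 1747*(4*16) = 1747*64 = 111808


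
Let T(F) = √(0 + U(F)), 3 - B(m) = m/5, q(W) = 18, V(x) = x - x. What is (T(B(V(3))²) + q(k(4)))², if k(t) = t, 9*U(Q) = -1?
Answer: (54 + I)²/9 ≈ 323.89 + 12.0*I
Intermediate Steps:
U(Q) = -⅑ (U(Q) = (⅑)*(-1) = -⅑)
V(x) = 0
B(m) = 3 - m/5
T(F) = I/3 (T(F) = √(0 - ⅑) = √(-⅑) = I/3)
(T(B(V(3))²) + q(k(4)))² = (I/3 + 18)² = (18 + I/3)²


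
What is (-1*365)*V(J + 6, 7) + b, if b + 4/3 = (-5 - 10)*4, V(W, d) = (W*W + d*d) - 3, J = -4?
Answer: -54934/3 ≈ -18311.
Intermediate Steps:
V(W, d) = -3 + W² + d² (V(W, d) = (W² + d²) - 3 = -3 + W² + d²)
b = -184/3 (b = -4/3 + (-5 - 10)*4 = -4/3 - 15*4 = -4/3 - 60 = -184/3 ≈ -61.333)
(-1*365)*V(J + 6, 7) + b = (-1*365)*(-3 + (-4 + 6)² + 7²) - 184/3 = -365*(-3 + 2² + 49) - 184/3 = -365*(-3 + 4 + 49) - 184/3 = -365*50 - 184/3 = -18250 - 184/3 = -54934/3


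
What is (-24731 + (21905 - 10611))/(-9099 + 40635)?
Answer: -1493/3504 ≈ -0.42608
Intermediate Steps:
(-24731 + (21905 - 10611))/(-9099 + 40635) = (-24731 + 11294)/31536 = -13437*1/31536 = -1493/3504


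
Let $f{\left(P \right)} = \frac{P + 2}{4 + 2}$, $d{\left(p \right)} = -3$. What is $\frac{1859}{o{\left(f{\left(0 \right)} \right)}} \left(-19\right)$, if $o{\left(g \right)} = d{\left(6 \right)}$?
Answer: $\frac{35321}{3} \approx 11774.0$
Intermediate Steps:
$f{\left(P \right)} = \frac{1}{3} + \frac{P}{6}$ ($f{\left(P \right)} = \frac{2 + P}{6} = \left(2 + P\right) \frac{1}{6} = \frac{1}{3} + \frac{P}{6}$)
$o{\left(g \right)} = -3$
$\frac{1859}{o{\left(f{\left(0 \right)} \right)}} \left(-19\right) = \frac{1859}{-3} \left(-19\right) = 1859 \left(- \frac{1}{3}\right) \left(-19\right) = \left(- \frac{1859}{3}\right) \left(-19\right) = \frac{35321}{3}$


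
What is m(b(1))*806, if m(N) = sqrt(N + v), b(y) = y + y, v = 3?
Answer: 806*sqrt(5) ≈ 1802.3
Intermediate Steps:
b(y) = 2*y
m(N) = sqrt(3 + N) (m(N) = sqrt(N + 3) = sqrt(3 + N))
m(b(1))*806 = sqrt(3 + 2*1)*806 = sqrt(3 + 2)*806 = sqrt(5)*806 = 806*sqrt(5)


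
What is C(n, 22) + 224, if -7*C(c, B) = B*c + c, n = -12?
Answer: 1844/7 ≈ 263.43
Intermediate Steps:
C(c, B) = -c/7 - B*c/7 (C(c, B) = -(B*c + c)/7 = -(c + B*c)/7 = -c/7 - B*c/7)
C(n, 22) + 224 = -⅐*(-12)*(1 + 22) + 224 = -⅐*(-12)*23 + 224 = 276/7 + 224 = 1844/7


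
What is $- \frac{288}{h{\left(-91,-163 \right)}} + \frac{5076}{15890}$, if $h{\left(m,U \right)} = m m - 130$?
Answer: $\frac{6133026}{21586565} \approx 0.28411$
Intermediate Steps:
$h{\left(m,U \right)} = -130 + m^{2}$ ($h{\left(m,U \right)} = m^{2} - 130 = -130 + m^{2}$)
$- \frac{288}{h{\left(-91,-163 \right)}} + \frac{5076}{15890} = - \frac{288}{-130 + \left(-91\right)^{2}} + \frac{5076}{15890} = - \frac{288}{-130 + 8281} + 5076 \cdot \frac{1}{15890} = - \frac{288}{8151} + \frac{2538}{7945} = \left(-288\right) \frac{1}{8151} + \frac{2538}{7945} = - \frac{96}{2717} + \frac{2538}{7945} = \frac{6133026}{21586565}$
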